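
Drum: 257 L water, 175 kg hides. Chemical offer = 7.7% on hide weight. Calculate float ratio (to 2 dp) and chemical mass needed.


Float ratio = 257 / 175 = 1.47
Chemical = 175 x 7.7 / 100 = 13.475 kg


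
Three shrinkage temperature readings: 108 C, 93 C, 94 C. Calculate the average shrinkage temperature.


98.3 C


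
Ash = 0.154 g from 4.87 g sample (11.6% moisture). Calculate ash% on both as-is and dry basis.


As-is ash% = 0.154 / 4.87 x 100 = 3.16%
Dry mass = 4.87 x (100 - 11.6) / 100 = 4.30508 g
Dry-basis ash% = 0.154 / 4.30508 x 100 = 3.58%


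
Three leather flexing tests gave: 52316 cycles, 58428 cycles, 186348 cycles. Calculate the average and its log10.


Average = 99031 cycles
log10 = 5.00

Average = (52316 + 58428 + 186348) / 3 = 99031 cycles
log10(99031) = 5.00


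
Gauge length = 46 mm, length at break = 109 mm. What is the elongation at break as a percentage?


Extension = 109 - 46 = 63 mm
Elongation = 63 / 46 x 100 = 137.0%


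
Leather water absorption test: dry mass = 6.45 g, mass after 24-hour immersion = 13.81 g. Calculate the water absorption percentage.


114.1%

Water absorbed = 13.81 - 6.45 = 7.36 g
WA% = 7.36 / 6.45 x 100 = 114.1%


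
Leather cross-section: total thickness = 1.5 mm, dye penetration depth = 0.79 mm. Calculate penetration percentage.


Penetration% = 0.79 / 1.5 x 100
Penetration = 52.7%


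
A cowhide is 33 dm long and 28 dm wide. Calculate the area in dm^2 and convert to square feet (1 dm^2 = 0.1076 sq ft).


Area = 33 x 28 = 924 dm^2
Conversion: 924 x 0.1076 = 99.42 sq ft


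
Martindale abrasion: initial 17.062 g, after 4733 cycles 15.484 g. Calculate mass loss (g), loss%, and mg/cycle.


Mass loss = 1.578 g
Loss = 9.25%
Rate = 0.333 mg/cycle


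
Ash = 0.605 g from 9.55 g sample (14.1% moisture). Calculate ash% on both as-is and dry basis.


As-is ash% = 0.605 / 9.55 x 100 = 6.34%
Dry mass = 9.55 x (100 - 14.1) / 100 = 8.20345 g
Dry-basis ash% = 0.605 / 8.20345 x 100 = 7.37%


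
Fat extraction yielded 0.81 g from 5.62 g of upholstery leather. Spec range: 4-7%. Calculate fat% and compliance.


Fat content = 14.4%
Compliant: No

Fat% = 0.81 / 5.62 x 100 = 14.4%
Spec range: 4-7%
Compliant: No


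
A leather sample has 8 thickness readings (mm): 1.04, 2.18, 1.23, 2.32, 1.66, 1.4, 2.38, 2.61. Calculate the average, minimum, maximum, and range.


Sum = 14.82
Average = 14.82 / 8 = 1.85 mm
Minimum = 1.04 mm
Maximum = 2.61 mm
Range = 2.61 - 1.04 = 1.57 mm


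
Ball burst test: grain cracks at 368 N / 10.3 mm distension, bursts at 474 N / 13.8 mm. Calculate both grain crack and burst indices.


Crack index = 35.7 N/mm
Burst index = 34.3 N/mm


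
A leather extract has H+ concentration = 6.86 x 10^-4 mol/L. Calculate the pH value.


pH = 3.16

pH = -log10[H+]
pH = -log10(6.86 x 10^-4) = 3.16


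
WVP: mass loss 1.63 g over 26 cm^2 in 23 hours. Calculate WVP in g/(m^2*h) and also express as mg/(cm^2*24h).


WVP = 27.26 g/(m^2*h)
Daily rate = 65.42 mg/(cm^2*24h)


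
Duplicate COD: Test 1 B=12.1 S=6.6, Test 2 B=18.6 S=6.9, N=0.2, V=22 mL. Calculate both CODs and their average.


COD1 = 400.0 mg/L
COD2 = 850.9 mg/L
Average = 625.5 mg/L


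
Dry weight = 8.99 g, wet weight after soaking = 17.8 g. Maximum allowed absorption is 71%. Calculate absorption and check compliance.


Absorption = 98.0%
Compliant: No


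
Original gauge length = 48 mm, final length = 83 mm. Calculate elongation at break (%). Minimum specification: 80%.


Extension = 83 - 48 = 35 mm
Elongation = 35 / 48 x 100 = 72.9%
Minimum required: 80%
Meets specification: No


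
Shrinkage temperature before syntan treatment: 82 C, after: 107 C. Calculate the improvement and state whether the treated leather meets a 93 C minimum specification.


Improvement = 107 - 82 = 25 C
Spec check: 107 C >= 93 C? Yes


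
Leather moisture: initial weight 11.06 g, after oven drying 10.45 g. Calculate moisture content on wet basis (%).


Moisture = 11.06 - 10.45 = 0.61 g
MC = 0.61 / 11.06 x 100 = 5.5%


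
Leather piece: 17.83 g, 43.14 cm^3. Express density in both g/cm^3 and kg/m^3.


Density = 17.83 / 43.14 = 0.413 g/cm^3
Convert: 0.413 x 1000 = 413 kg/m^3


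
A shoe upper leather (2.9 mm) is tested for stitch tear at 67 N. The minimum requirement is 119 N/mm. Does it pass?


STS = 23.1 N/mm
Passes: No

STS = 67 / 2.9 = 23.1 N/mm
Minimum required: 119 N/mm
Passes: No


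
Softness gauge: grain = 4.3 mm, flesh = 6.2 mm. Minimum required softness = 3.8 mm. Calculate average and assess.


Average = (4.3 + 6.2) / 2 = 5.25 mm
Minimum = 3.8 mm
Meets requirement: Yes


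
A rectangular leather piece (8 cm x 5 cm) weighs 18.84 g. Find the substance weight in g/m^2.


Area = 8 x 5 = 40 cm^2
SW = 18.84 / 40 x 10000 = 4710.0 g/m^2


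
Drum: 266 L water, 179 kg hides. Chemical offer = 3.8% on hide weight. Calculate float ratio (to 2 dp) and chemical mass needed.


Float ratio = 1.49
Chemical needed = 6.802 kg

Float ratio = 266 / 179 = 1.49
Chemical = 179 x 3.8 / 100 = 6.802 kg


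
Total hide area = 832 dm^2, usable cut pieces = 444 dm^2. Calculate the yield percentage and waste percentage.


Yield = 444 / 832 x 100 = 53.4%
Waste = 832 - 444 = 388 dm^2
Waste% = 100 - 53.4 = 46.6%


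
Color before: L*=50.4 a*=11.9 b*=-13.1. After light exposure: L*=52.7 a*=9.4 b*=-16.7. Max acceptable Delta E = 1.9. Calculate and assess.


dL = 2.3, da = -2.5, db = -3.6
dE = sqrt((2.3)^2 + (-2.5)^2 + (-3.6)^2) = 4.95
Max = 1.9
Passes: No


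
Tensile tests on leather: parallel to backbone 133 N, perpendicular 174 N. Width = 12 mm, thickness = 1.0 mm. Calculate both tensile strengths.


Area = 12 x 1.0 = 12.0 mm^2
TS (parallel) = 133 / 12.0 = 11.08 N/mm^2
TS (perpendicular) = 174 / 12.0 = 14.50 N/mm^2


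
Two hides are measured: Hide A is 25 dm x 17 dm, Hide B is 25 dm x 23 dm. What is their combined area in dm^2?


1000 dm^2

Hide A area = 25 x 17 = 425 dm^2
Hide B area = 25 x 23 = 575 dm^2
Total = 425 + 575 = 1000 dm^2


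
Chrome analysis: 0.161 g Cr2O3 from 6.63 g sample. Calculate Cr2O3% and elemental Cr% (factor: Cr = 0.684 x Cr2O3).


Cr2O3 = 2.43%
Cr = 1.66%


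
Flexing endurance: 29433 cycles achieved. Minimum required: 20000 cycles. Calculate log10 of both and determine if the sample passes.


log10(29433) = 4.47
log10(20000) = 4.30
Passes: Yes


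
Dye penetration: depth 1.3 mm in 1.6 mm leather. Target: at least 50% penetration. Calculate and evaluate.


Penetration = 81.3%
Meets target: Yes

Penetration = 1.3 / 1.6 x 100 = 81.3%
Target: 50%
Meets target: Yes


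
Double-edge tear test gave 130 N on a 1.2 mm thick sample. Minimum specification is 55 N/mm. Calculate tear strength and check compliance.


Tear strength = 108.3 N/mm
Compliant: Yes


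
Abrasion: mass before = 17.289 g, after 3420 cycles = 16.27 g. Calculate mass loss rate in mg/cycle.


0.298 mg/cycle

Mass loss = 17.289 - 16.27 = 1.019 g
Rate = 1.019 / 3420 x 1000 = 0.298 mg/cycle


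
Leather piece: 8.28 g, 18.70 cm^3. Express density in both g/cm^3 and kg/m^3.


0.443 g/cm^3
443 kg/m^3

Density = 8.28 / 18.70 = 0.443 g/cm^3
Convert: 0.443 x 1000 = 443 kg/m^3


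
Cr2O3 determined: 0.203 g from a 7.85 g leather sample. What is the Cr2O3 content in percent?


2.59%


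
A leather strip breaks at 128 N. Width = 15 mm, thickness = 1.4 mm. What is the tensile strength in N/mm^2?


Cross-sectional area = 15 x 1.4 = 21.0 mm^2
Tensile strength = 128 / 21.0 = 6.10 N/mm^2


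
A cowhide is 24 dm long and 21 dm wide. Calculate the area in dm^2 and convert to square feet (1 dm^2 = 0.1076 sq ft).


504 dm^2
54.23 sq ft


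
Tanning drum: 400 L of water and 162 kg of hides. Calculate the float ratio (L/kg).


Float ratio = water / hide weight
Ratio = 400 / 162 = 2.5


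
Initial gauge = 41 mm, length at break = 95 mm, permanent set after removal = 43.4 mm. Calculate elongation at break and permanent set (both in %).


Elongation at break = (95 - 41) / 41 x 100 = 131.7%
Permanent set = (43.4 - 41) / 41 x 100 = 5.9%


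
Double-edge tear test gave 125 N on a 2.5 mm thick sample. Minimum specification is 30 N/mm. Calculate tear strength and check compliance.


Tear strength = 125 / 2.5 = 50.0 N/mm
Required minimum = 30 N/mm
Compliant: Yes


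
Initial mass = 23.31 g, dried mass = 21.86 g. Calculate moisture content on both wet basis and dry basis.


Wet basis = 6.2%
Dry basis = 6.6%

Moisture lost = 23.31 - 21.86 = 1.45 g
Wet basis MC = 1.45 / 23.31 x 100 = 6.2%
Dry basis MC = 1.45 / 21.86 x 100 = 6.6%


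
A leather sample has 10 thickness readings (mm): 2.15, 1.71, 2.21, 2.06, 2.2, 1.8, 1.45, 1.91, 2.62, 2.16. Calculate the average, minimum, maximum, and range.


Sum = 20.27
Average = 20.27 / 10 = 2.03 mm
Minimum = 1.45 mm
Maximum = 2.62 mm
Range = 2.62 - 1.45 = 1.17 mm


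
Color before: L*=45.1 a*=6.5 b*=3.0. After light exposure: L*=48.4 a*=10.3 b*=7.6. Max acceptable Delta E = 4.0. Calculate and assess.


dL = 3.3, da = 3.8, db = 4.6
dE = sqrt((3.3)^2 + (3.8)^2 + (4.6)^2) = 6.82
Max = 4.0
Passes: No


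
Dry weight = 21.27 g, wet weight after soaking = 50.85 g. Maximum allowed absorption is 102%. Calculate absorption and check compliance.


WA = (50.85 - 21.27) / 21.27 x 100 = 139.1%
Maximum allowed: 102%
Compliant: No


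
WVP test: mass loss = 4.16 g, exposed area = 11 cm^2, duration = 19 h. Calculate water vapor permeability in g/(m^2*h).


199.04 g/(m^2*h)


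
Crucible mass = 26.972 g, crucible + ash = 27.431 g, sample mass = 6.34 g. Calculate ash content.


Ash mass = 27.431 - 26.972 = 0.459 g
Ash% = 0.459 / 6.34 x 100 = 7.24%


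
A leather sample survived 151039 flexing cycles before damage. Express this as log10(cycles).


log10(151039) = 5.18


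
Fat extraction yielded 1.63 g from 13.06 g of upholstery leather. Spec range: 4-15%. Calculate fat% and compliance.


Fat content = 12.5%
Compliant: Yes

Fat% = 1.63 / 13.06 x 100 = 12.5%
Spec range: 4-15%
Compliant: Yes


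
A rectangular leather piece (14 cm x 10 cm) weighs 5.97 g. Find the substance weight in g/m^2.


426.4 g/m^2


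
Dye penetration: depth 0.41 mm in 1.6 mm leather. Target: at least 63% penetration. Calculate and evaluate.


Penetration = 0.41 / 1.6 x 100 = 25.6%
Target: 63%
Meets target: No


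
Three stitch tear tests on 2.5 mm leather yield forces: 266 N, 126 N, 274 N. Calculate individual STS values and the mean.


STS1 = 266 / 2.5 = 106.4 N/mm
STS2 = 126 / 2.5 = 50.4 N/mm
STS3 = 274 / 2.5 = 109.6 N/mm
Mean = (106.4 + 50.4 + 109.6) / 3 = 88.8 N/mm


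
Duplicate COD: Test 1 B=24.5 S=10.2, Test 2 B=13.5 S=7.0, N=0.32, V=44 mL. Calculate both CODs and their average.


COD1 = (24.5 - 10.2) x 0.32 x 8000 / 44 = 832.0 mg/L
COD2 = (13.5 - 7.0) x 0.32 x 8000 / 44 = 378.2 mg/L
Average = (832.0 + 378.2) / 2 = 605.1 mg/L


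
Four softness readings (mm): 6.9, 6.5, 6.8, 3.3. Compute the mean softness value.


5.88 mm

Sum = 6.9 + 6.5 + 6.8 + 3.3
Mean = 23.5 / 4 = 5.88 mm


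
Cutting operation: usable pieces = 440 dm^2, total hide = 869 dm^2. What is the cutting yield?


Yield = usable / total x 100
Yield = 440 / 869 x 100 = 50.6%


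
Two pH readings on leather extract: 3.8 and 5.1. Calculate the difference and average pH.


Difference = |3.8 - 5.1| = 1.3
Average = (3.8 + 5.1) / 2 = 4.45


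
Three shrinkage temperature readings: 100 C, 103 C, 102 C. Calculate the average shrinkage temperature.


101.7 C

Average = (100 + 103 + 102) / 3
Average = 305 / 3 = 101.7 C


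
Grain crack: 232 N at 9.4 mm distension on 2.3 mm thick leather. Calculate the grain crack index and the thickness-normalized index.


Crack index = 232 / 9.4 = 24.7 N/mm
Normalized = 24.7 / 2.3 = 10.7 N/mm per mm


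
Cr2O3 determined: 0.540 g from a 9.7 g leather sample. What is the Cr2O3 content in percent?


5.57%

Cr2O3% = 0.540 / 9.7 x 100
Cr2O3% = 5.57%


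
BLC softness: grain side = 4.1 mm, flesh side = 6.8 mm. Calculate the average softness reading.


5.45 mm

Average = (4.1 + 6.8) / 2
Average = 5.45 mm


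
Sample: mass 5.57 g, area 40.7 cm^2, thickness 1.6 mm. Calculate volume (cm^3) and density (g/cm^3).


Thickness in cm = 1.6 / 10 = 0.16 cm
Volume = 40.7 x 0.16 = 6.512 cm^3
Density = 5.57 / 6.512 = 0.855 g/cm^3


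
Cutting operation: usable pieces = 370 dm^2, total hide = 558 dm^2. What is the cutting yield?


Yield = usable / total x 100
Yield = 370 / 558 x 100 = 66.3%


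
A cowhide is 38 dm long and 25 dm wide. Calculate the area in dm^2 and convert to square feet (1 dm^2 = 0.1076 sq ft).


950 dm^2
102.22 sq ft


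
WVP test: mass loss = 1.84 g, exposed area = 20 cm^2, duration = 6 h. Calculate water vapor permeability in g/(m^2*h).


WVP = mass_loss / (area x time) x 10000
WVP = 1.84 / (20 x 6) x 10000
WVP = 1.84 / 120 x 10000 = 153.33 g/(m^2*h)


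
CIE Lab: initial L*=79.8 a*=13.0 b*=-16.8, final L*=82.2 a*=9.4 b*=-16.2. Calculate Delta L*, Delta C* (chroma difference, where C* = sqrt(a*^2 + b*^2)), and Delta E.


Delta L* = 82.2 - 79.8 = 2.4
C1* = sqrt((13.0)^2 + (-16.8)^2) = 21.242
C2* = sqrt((9.4)^2 + (-16.2)^2) = 18.730
Delta C* = 18.730 - 21.242 = -2.51
Delta E = sqrt((2.4)^2 + (-3.6)^2 + (0.6)^2) = 4.37


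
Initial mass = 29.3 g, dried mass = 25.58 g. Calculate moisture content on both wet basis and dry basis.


Moisture lost = 29.3 - 25.58 = 3.72 g
Wet basis MC = 3.72 / 29.3 x 100 = 12.7%
Dry basis MC = 3.72 / 25.58 x 100 = 14.5%


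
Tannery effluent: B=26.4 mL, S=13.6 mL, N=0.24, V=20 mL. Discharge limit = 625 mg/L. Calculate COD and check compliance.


COD = (26.4 - 13.6) x 0.24 x 8000 / 20 = 1228.8 mg/L
Limit: 625 mg/L
Compliant: No


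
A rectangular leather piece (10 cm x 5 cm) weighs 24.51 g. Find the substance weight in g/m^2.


Area = 10 x 5 = 50 cm^2
SW = 24.51 / 50 x 10000 = 4902.0 g/m^2


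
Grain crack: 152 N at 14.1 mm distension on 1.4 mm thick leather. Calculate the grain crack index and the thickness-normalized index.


Crack index = 152 / 14.1 = 10.8 N/mm
Normalized = 10.8 / 1.4 = 7.7 N/mm per mm


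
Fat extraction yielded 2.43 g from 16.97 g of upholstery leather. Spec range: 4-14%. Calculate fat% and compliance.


Fat% = 2.43 / 16.97 x 100 = 14.3%
Spec range: 4-14%
Compliant: No


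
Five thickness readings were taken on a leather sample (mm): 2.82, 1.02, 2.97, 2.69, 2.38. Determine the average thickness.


Sum = 2.82 + 1.02 + 2.97 + 2.69 + 2.38 = 11.88
Average = 11.88 / 5 = 2.38 mm


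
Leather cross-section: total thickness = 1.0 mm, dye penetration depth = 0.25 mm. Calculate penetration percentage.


Penetration% = 0.25 / 1.0 x 100
Penetration = 25.0%


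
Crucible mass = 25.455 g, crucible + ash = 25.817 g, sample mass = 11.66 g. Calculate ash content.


Ash mass = 25.817 - 25.455 = 0.362 g
Ash% = 0.362 / 11.66 x 100 = 3.10%


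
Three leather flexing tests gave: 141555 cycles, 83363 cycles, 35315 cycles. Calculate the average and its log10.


Average = (141555 + 83363 + 35315) / 3 = 86744 cycles
log10(86744) = 4.94


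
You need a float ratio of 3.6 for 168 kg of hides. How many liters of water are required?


Water = hide weight x target ratio
Water = 168 x 3.6 = 604.8 L


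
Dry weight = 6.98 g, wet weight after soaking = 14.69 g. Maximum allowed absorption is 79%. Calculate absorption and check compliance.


Absorption = 110.5%
Compliant: No


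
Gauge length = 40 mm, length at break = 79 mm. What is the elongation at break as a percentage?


97.5%


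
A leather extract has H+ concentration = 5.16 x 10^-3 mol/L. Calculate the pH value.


pH = 2.29

pH = -log10[H+]
pH = -log10(5.16 x 10^-3) = 2.29


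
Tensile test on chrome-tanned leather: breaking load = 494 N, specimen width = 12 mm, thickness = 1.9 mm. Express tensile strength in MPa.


Cross-section = 12 x 1.9 = 22.8 mm^2
TS = 494 / 22.8 = 21.67 MPa
(1 N/mm^2 = 1 MPa)


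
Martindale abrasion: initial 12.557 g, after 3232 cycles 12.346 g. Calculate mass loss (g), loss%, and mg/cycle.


Mass loss = 0.211 g
Loss = 1.68%
Rate = 0.065 mg/cycle

Loss = 12.557 - 12.346 = 0.211 g
Loss% = 0.211 / 12.557 x 100 = 1.68%
Rate = 0.211 / 3232 x 1000 = 0.065 mg/cycle


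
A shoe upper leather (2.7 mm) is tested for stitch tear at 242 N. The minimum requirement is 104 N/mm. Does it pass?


STS = 89.6 N/mm
Passes: No


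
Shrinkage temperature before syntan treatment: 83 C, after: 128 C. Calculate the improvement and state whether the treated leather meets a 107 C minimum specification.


Improvement = 45 C
Meets 107 C spec: Yes

Improvement = 128 - 83 = 45 C
Spec check: 128 C >= 107 C? Yes


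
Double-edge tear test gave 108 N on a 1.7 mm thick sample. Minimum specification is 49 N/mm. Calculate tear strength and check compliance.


Tear strength = 108 / 1.7 = 63.5 N/mm
Required minimum = 49 N/mm
Compliant: Yes


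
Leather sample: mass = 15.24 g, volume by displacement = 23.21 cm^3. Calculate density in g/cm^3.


0.657 g/cm^3

Density = mass / volume
Density = 15.24 / 23.21 = 0.657 g/cm^3


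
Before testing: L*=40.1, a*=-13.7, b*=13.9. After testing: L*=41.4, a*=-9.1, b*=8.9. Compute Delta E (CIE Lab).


dL = 41.4 - 40.1 = 1.3
da = -9.1 - (-13.7) = 4.6
db = 8.9 - 13.9 = -5.0
dE = sqrt((1.3)^2 + (4.6)^2 + (-5.0)^2) = 6.92


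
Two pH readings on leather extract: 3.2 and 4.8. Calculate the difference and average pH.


Difference = 1.6
Average pH = 4.00


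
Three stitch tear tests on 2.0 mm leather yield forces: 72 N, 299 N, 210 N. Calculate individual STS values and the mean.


STS1 = 36.0 N/mm
STS2 = 149.5 N/mm
STS3 = 105.0 N/mm
Mean = 96.8 N/mm

STS1 = 72 / 2.0 = 36.0 N/mm
STS2 = 299 / 2.0 = 149.5 N/mm
STS3 = 210 / 2.0 = 105.0 N/mm
Mean = (36.0 + 149.5 + 105.0) / 3 = 96.8 N/mm


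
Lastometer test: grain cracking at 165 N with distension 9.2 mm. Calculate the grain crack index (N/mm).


Grain crack index = force / distension
Index = 165 / 9.2 = 17.9 N/mm


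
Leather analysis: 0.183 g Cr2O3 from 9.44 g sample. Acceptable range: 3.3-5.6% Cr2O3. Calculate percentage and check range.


Cr2O3 = 1.94%
Within range: No

Cr2O3% = 0.183 / 9.44 x 100 = 1.94%
Acceptable range: 3.3 to 5.6%
Within range: No


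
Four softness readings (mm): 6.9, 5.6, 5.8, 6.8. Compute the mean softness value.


6.28 mm

Sum = 6.9 + 5.6 + 5.8 + 6.8
Mean = 25.1 / 4 = 6.28 mm


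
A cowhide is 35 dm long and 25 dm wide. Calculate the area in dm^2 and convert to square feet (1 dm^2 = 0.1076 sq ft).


875 dm^2
94.15 sq ft


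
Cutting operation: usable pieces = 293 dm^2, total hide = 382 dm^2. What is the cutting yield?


76.7%

Yield = usable / total x 100
Yield = 293 / 382 x 100 = 76.7%


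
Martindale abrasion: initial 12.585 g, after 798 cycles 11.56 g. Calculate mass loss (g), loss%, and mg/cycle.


Mass loss = 1.025 g
Loss = 8.14%
Rate = 1.284 mg/cycle

Loss = 12.585 - 11.56 = 1.025 g
Loss% = 1.025 / 12.585 x 100 = 8.14%
Rate = 1.025 / 798 x 1000 = 1.284 mg/cycle


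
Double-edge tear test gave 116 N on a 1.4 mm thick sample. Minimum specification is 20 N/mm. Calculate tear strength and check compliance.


Tear strength = 82.9 N/mm
Compliant: Yes

Tear strength = 116 / 1.4 = 82.9 N/mm
Required minimum = 20 N/mm
Compliant: Yes


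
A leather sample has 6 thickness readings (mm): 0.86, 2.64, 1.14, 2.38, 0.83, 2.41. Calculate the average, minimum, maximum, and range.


Sum = 10.26
Average = 10.26 / 6 = 1.71 mm
Minimum = 0.83 mm
Maximum = 2.64 mm
Range = 2.64 - 0.83 = 1.81 mm


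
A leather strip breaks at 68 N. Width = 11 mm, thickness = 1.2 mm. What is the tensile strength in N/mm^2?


Cross-sectional area = 11 x 1.2 = 13.2 mm^2
Tensile strength = 68 / 13.2 = 5.15 N/mm^2


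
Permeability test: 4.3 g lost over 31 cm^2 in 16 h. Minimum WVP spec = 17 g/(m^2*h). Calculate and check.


WVP = 86.69 g/(m^2*h)
Meets specification: Yes


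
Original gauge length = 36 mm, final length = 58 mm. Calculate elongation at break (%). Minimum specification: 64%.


Elongation = 61.1%
Meets spec: No

Extension = 58 - 36 = 22 mm
Elongation = 22 / 36 x 100 = 61.1%
Minimum required: 64%
Meets specification: No


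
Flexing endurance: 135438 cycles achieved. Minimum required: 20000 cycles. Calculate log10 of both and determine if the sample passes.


Achieved: log10 = 5.13
Required: log10 = 4.30
Passes: Yes


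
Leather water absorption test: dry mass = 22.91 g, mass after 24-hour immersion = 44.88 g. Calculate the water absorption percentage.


95.9%

Water absorbed = 44.88 - 22.91 = 21.97 g
WA% = 21.97 / 22.91 x 100 = 95.9%


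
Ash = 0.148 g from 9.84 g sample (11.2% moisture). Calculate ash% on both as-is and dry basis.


As-is ash% = 0.148 / 9.84 x 100 = 1.50%
Dry mass = 9.84 x (100 - 11.2) / 100 = 8.73792 g
Dry-basis ash% = 0.148 / 8.73792 x 100 = 1.69%


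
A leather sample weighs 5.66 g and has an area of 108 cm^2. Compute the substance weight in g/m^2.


524.1 g/m^2

Substance weight = mass / area x 10000
SW = 5.66 / 108 x 10000
SW = 524.1 g/m^2


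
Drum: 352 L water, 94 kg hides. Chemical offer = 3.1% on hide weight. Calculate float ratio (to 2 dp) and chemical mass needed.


Float ratio = 352 / 94 = 3.74
Chemical = 94 x 3.1 / 100 = 2.914 kg


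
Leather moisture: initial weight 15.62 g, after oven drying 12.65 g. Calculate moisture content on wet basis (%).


Moisture = 15.62 - 12.65 = 2.97 g
MC = 2.97 / 15.62 x 100 = 19.0%


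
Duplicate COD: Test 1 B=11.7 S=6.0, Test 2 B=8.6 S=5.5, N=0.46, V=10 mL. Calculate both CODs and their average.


COD1 = (11.7 - 6.0) x 0.46 x 8000 / 10 = 2097.6 mg/L
COD2 = (8.6 - 5.5) x 0.46 x 8000 / 10 = 1140.8 mg/L
Average = (2097.6 + 1140.8) / 2 = 1619.2 mg/L


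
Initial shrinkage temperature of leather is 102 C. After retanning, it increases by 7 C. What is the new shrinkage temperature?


New Ts = 102 + 7 = 109 C


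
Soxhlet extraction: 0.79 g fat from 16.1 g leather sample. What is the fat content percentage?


4.9%


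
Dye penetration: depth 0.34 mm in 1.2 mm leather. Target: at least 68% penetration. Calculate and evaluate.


Penetration = 28.3%
Meets target: No


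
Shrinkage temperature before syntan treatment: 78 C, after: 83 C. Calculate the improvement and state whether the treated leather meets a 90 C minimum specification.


Improvement = 5 C
Meets 90 C spec: No


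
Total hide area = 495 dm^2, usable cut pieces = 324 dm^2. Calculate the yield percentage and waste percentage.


Yield = 65.5%
Waste = 34.5%

Yield = 324 / 495 x 100 = 65.5%
Waste = 495 - 324 = 171 dm^2
Waste% = 100 - 65.5 = 34.5%


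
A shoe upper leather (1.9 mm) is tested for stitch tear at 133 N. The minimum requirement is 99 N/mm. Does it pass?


STS = 70.0 N/mm
Passes: No


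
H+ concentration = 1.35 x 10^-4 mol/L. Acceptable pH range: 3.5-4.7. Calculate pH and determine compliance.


pH = -log10(1.35 x 10^-4) = 3.87
Range: 3.5 to 4.7
Compliant: Yes


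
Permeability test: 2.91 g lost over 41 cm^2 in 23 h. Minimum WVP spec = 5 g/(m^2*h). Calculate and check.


WVP = 2.91 / (41 x 23) x 10000 = 30.86 g/(m^2*h)
Minimum: 5 g/(m^2*h)
Meets spec: Yes


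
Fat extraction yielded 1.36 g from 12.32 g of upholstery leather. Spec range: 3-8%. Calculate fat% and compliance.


Fat content = 11.0%
Compliant: No

Fat% = 1.36 / 12.32 x 100 = 11.0%
Spec range: 3-8%
Compliant: No


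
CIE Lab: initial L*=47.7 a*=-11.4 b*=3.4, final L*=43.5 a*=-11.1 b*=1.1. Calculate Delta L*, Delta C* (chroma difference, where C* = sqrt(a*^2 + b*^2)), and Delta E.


Delta L* = 43.5 - 47.7 = -4.2
C1* = sqrt((-11.4)^2 + (3.4)^2) = 11.896
C2* = sqrt((-11.1)^2 + (1.1)^2) = 11.154
Delta C* = 11.154 - 11.896 = -0.74
Delta E = sqrt((-4.2)^2 + (0.3)^2 + (-2.3)^2) = 4.80


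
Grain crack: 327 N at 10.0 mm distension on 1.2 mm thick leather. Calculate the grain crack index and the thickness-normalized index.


Crack index = 327 / 10.0 = 32.7 N/mm
Normalized = 32.7 / 1.2 = 27.3 N/mm per mm


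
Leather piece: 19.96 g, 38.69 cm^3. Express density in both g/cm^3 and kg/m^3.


0.516 g/cm^3
516 kg/m^3

Density = 19.96 / 38.69 = 0.516 g/cm^3
Convert: 0.516 x 1000 = 516 kg/m^3


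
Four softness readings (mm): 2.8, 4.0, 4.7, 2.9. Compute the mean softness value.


Sum = 2.8 + 4.0 + 4.7 + 2.9
Mean = 14.4 / 4 = 3.60 mm


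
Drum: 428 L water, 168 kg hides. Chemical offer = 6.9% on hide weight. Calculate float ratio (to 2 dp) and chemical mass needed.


Float ratio = 2.55
Chemical needed = 11.592 kg


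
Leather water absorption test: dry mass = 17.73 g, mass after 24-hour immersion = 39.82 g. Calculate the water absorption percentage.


Water absorbed = 39.82 - 17.73 = 22.09 g
WA% = 22.09 / 17.73 x 100 = 124.6%


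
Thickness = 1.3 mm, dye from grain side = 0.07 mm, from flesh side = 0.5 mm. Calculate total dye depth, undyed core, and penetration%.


Total dyed = 0.57 mm
Undyed core = 0.73 mm
Penetration = 43.8%


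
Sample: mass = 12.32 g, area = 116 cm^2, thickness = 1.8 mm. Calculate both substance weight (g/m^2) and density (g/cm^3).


Substance weight = 1062.1 g/m^2
Density = 0.590 g/cm^3

SW = 12.32 / 116 x 10000 = 1062.1 g/m^2
Volume = 116 x 1.8 / 10 = 20.88 cm^3
Density = 12.32 / 20.88 = 0.590 g/cm^3


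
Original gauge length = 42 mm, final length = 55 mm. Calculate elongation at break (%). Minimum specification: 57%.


Extension = 55 - 42 = 13 mm
Elongation = 13 / 42 x 100 = 31.0%
Minimum required: 57%
Meets specification: No


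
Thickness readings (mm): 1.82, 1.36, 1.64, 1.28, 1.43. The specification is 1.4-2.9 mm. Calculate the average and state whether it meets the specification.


Average = 1.51 mm
Within specification: Yes


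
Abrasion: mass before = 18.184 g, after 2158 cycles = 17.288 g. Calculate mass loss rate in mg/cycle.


Mass loss = 18.184 - 17.288 = 0.896 g
Rate = 0.896 / 2158 x 1000 = 0.415 mg/cycle


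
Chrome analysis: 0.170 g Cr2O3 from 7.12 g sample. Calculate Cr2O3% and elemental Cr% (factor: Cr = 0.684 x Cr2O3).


Cr2O3% = 0.170 / 7.12 x 100 = 2.39%
Cr% = 2.39 x 0.684 = 1.63%


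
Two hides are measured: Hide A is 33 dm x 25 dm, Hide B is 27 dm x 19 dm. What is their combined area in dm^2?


Hide A area = 33 x 25 = 825 dm^2
Hide B area = 27 x 19 = 513 dm^2
Total = 825 + 513 = 1338 dm^2


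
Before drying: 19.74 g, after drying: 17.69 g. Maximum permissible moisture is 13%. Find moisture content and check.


Moisture content = 10.4%
Acceptable: Yes


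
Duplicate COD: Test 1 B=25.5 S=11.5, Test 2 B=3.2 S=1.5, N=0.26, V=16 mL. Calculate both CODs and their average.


COD1 = 1820.0 mg/L
COD2 = 221.0 mg/L
Average = 1020.5 mg/L

COD1 = (25.5 - 11.5) x 0.26 x 8000 / 16 = 1820.0 mg/L
COD2 = (3.2 - 1.5) x 0.26 x 8000 / 16 = 221.0 mg/L
Average = (1820.0 + 221.0) / 2 = 1020.5 mg/L


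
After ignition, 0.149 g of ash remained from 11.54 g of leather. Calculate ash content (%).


1.29%


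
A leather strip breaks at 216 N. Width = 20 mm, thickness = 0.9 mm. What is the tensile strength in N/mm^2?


12.00 N/mm^2


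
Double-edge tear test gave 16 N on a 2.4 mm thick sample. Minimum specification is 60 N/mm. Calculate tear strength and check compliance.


Tear strength = 16 / 2.4 = 6.7 N/mm
Required minimum = 60 N/mm
Compliant: No


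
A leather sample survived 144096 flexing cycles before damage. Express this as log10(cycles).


5.16


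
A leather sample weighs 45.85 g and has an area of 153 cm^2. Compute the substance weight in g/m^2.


2996.7 g/m^2

Substance weight = mass / area x 10000
SW = 45.85 / 153 x 10000
SW = 2996.7 g/m^2


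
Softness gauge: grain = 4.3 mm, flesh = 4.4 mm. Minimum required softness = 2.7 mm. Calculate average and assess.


Average = (4.3 + 4.4) / 2 = 4.35 mm
Minimum = 2.7 mm
Meets requirement: Yes


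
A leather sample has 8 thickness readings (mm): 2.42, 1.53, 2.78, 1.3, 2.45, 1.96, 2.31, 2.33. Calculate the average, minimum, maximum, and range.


Sum = 17.08
Average = 17.08 / 8 = 2.14 mm
Minimum = 1.3 mm
Maximum = 2.78 mm
Range = 2.78 - 1.3 = 1.48 mm


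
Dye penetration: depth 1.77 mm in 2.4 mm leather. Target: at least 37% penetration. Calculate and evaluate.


Penetration = 1.77 / 2.4 x 100 = 73.8%
Target: 37%
Meets target: Yes


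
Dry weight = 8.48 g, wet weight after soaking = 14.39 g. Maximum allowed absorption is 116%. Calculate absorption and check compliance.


WA = (14.39 - 8.48) / 8.48 x 100 = 69.7%
Maximum allowed: 116%
Compliant: Yes


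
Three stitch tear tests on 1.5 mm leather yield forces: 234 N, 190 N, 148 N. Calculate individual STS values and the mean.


STS1 = 234 / 1.5 = 156.0 N/mm
STS2 = 190 / 1.5 = 126.7 N/mm
STS3 = 148 / 1.5 = 98.7 N/mm
Mean = (156.0 + 126.7 + 98.7) / 3 = 127.1 N/mm


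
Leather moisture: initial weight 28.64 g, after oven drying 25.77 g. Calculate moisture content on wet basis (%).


10.0%

Moisture = 28.64 - 25.77 = 2.87 g
MC = 2.87 / 28.64 x 100 = 10.0%


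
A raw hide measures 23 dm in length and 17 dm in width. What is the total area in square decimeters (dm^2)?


391 dm^2

Area = length x width
Area = 23 x 17 = 391 dm^2


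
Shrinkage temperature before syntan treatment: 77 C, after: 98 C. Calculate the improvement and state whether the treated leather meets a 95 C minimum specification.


Improvement = 21 C
Meets 95 C spec: Yes


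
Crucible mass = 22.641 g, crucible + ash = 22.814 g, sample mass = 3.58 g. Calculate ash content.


Ash mass = 0.173 g
Ash content = 4.83%

Ash mass = 22.814 - 22.641 = 0.173 g
Ash% = 0.173 / 3.58 x 100 = 4.83%


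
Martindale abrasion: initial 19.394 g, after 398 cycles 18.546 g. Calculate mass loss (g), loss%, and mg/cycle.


Loss = 19.394 - 18.546 = 0.848 g
Loss% = 0.848 / 19.394 x 100 = 4.37%
Rate = 0.848 / 398 x 1000 = 2.131 mg/cycle


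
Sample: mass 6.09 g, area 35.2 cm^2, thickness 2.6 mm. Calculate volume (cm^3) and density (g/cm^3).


Volume = 9.152 cm^3
Density = 0.665 g/cm^3

Thickness in cm = 2.6 / 10 = 0.26 cm
Volume = 35.2 x 0.26 = 9.152 cm^3
Density = 6.09 / 9.152 = 0.665 g/cm^3


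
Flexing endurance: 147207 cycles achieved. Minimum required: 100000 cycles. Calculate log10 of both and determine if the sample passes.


Achieved: log10 = 5.17
Required: log10 = 5.00
Passes: Yes

log10(147207) = 5.17
log10(100000) = 5.00
Passes: Yes


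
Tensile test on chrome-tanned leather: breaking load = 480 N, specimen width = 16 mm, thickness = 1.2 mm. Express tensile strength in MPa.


Cross-section = 16 x 1.2 = 19.2 mm^2
TS = 480 / 19.2 = 25.00 MPa
(1 N/mm^2 = 1 MPa)


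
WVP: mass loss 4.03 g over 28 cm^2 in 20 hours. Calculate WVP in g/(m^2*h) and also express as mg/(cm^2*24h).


WVP = 4.03 / (28 x 20) x 10000 = 71.96 g/(m^2*h)
Mass loss in mg = 4.03 x 1000 = 4030 mg
Per cm^2 per 24h in mg: 4030 x 24 / (28 x 20) = 96720 / 560 = 172.71 mg/(cm^2*24h)


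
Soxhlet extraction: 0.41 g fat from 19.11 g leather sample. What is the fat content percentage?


Fat content = 0.41 / 19.11 x 100
Fat = 2.1%


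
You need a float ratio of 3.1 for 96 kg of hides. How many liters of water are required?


297.6 L

Water = hide weight x target ratio
Water = 96 x 3.1 = 297.6 L


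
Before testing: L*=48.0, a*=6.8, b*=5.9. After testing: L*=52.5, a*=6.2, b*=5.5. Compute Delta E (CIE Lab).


dL = 52.5 - 48.0 = 4.5
da = 6.2 - 6.8 = -0.6
db = 5.5 - 5.9 = -0.4
dE = sqrt((4.5)^2 + (-0.6)^2 + (-0.4)^2) = 4.56


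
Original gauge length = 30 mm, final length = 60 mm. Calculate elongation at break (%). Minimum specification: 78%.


Elongation = 100.0%
Meets spec: Yes

Extension = 60 - 30 = 30 mm
Elongation = 30 / 30 x 100 = 100.0%
Minimum required: 78%
Meets specification: Yes


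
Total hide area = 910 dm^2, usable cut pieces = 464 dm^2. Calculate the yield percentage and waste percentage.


Yield = 51.0%
Waste = 49.0%


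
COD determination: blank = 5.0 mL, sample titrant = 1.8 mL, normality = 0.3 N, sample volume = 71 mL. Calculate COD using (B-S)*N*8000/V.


108.2 mg/L


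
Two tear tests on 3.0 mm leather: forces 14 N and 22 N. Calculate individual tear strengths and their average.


Tear 1 = 14 / 3.0 = 4.7 N/mm
Tear 2 = 22 / 3.0 = 7.3 N/mm
Average = (4.7 + 7.3) / 2 = 6.0 N/mm


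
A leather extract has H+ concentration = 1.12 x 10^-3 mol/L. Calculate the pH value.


pH = 2.95


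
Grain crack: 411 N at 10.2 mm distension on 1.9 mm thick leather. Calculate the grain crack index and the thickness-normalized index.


Crack index = 40.3 N/mm
Normalized index = 21.2 N/mm per mm

Crack index = 411 / 10.2 = 40.3 N/mm
Normalized = 40.3 / 1.9 = 21.2 N/mm per mm


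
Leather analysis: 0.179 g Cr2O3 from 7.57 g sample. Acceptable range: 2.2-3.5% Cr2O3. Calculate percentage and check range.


Cr2O3 = 2.36%
Within range: Yes

Cr2O3% = 0.179 / 7.57 x 100 = 2.36%
Acceptable range: 2.2 to 3.5%
Within range: Yes


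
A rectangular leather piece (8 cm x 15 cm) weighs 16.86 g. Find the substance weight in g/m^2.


1405.0 g/m^2

Area = 8 x 15 = 120 cm^2
SW = 16.86 / 120 x 10000 = 1405.0 g/m^2


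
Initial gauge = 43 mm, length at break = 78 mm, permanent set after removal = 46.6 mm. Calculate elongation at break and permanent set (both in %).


Elongation at break = (78 - 43) / 43 x 100 = 81.4%
Permanent set = (46.6 - 43) / 43 x 100 = 8.4%


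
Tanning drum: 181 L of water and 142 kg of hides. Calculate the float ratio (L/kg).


1.3


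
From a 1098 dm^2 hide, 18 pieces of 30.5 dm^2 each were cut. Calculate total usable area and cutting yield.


Total usable = 18 x 30.5 = 549.0 dm^2
Yield = 549.0 / 1098 x 100 = 50.0%


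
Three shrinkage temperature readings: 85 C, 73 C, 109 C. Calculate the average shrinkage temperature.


89.0 C


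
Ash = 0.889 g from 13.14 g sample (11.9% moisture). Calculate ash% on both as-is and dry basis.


As-is ash = 6.77%
Dry-basis ash = 7.68%

As-is ash% = 0.889 / 13.14 x 100 = 6.77%
Dry mass = 13.14 x (100 - 11.9) / 100 = 11.57634 g
Dry-basis ash% = 0.889 / 11.57634 x 100 = 7.68%


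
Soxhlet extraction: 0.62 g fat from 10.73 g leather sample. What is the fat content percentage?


5.8%

Fat content = 0.62 / 10.73 x 100
Fat = 5.8%


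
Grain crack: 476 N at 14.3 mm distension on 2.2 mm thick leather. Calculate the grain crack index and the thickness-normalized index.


Crack index = 476 / 14.3 = 33.3 N/mm
Normalized = 33.3 / 2.2 = 15.1 N/mm per mm


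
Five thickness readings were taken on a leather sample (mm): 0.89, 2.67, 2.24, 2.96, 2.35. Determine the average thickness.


2.22 mm

Sum = 0.89 + 2.67 + 2.24 + 2.96 + 2.35 = 11.11
Average = 11.11 / 5 = 2.22 mm


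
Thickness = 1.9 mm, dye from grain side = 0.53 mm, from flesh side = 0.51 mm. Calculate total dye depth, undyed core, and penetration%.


Total dyed = 0.53 + 0.51 = 1.04 mm
Undyed core = 1.9 - 1.04 = 0.86 mm
Penetration = 1.04 / 1.9 x 100 = 54.7%


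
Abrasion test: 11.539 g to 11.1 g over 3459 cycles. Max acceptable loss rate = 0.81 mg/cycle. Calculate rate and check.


Rate = 0.127 mg/cycle
Passes: Yes


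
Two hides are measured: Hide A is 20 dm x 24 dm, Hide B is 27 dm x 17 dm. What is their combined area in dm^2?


Hide A area = 20 x 24 = 480 dm^2
Hide B area = 27 x 17 = 459 dm^2
Total = 480 + 459 = 939 dm^2


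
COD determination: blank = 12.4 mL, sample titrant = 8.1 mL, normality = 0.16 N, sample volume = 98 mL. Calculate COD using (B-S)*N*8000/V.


COD = (12.4 - 8.1) x 0.16 x 8000 / 98
COD = 4.3 x 0.16 x 8000 / 98
COD = 56.2 mg/L


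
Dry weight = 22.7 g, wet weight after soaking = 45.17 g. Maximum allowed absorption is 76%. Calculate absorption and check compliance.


Absorption = 99.0%
Compliant: No

WA = (45.17 - 22.7) / 22.7 x 100 = 99.0%
Maximum allowed: 76%
Compliant: No


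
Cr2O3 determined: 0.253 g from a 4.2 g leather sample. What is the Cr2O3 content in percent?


Cr2O3% = 0.253 / 4.2 x 100
Cr2O3% = 6.02%


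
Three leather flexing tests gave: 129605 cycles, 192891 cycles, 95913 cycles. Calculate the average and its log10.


Average = (129605 + 192891 + 95913) / 3 = 139470 cycles
log10(139470) = 5.14


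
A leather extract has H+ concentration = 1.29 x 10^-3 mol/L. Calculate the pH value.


pH = 2.89

pH = -log10[H+]
pH = -log10(1.29 x 10^-3) = 2.89


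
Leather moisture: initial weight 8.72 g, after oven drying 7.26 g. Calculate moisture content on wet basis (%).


16.7%


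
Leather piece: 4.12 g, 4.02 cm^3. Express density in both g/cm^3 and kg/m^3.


1.025 g/cm^3
1025 kg/m^3


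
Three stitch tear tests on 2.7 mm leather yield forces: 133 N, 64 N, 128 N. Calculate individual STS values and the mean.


STS1 = 49.3 N/mm
STS2 = 23.7 N/mm
STS3 = 47.4 N/mm
Mean = 40.1 N/mm


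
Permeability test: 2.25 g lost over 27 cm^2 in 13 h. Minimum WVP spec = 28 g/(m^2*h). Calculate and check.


WVP = 2.25 / (27 x 13) x 10000 = 64.10 g/(m^2*h)
Minimum: 28 g/(m^2*h)
Meets spec: Yes


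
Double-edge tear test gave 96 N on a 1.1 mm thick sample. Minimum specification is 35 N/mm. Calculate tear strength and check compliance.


Tear strength = 96 / 1.1 = 87.3 N/mm
Required minimum = 35 N/mm
Compliant: Yes


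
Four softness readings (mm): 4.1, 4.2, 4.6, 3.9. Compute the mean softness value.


4.20 mm


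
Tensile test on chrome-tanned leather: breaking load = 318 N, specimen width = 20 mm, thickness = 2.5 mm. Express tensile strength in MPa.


Cross-section = 20 x 2.5 = 50.0 mm^2
TS = 318 / 50.0 = 6.36 MPa
(1 N/mm^2 = 1 MPa)


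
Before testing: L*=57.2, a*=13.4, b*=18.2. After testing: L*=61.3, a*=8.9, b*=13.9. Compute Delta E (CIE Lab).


Delta E = 7.45

dL = 61.3 - 57.2 = 4.1
da = 8.9 - 13.4 = -4.5
db = 13.9 - 18.2 = -4.3
dE = sqrt((4.1)^2 + (-4.5)^2 + (-4.3)^2) = 7.45


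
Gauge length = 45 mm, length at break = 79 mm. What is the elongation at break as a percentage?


Extension = 79 - 45 = 34 mm
Elongation = 34 / 45 x 100 = 75.6%


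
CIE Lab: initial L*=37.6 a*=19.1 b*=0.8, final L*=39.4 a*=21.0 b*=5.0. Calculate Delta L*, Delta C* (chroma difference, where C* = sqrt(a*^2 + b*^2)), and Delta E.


Delta L* = 1.8
Delta C* = 2.47
Delta E = 4.95

Delta L* = 39.4 - 37.6 = 1.8
C1* = sqrt((19.1)^2 + (0.8)^2) = 19.117
C2* = sqrt((21.0)^2 + (5.0)^2) = 21.587
Delta C* = 21.587 - 19.117 = 2.47
Delta E = sqrt((1.8)^2 + (1.9)^2 + (4.2)^2) = 4.95


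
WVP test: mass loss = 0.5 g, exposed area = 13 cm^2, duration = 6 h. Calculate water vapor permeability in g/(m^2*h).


64.10 g/(m^2*h)

WVP = mass_loss / (area x time) x 10000
WVP = 0.5 / (13 x 6) x 10000
WVP = 0.5 / 78 x 10000 = 64.10 g/(m^2*h)


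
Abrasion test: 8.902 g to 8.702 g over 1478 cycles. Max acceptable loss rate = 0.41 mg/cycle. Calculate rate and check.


Rate = 0.135 mg/cycle
Passes: Yes


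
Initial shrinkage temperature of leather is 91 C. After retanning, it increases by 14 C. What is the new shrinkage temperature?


105 C

New Ts = 91 + 14 = 105 C


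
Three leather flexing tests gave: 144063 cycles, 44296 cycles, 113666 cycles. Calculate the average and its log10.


Average = 100675 cycles
log10 = 5.00

Average = (144063 + 44296 + 113666) / 3 = 100675 cycles
log10(100675) = 5.00


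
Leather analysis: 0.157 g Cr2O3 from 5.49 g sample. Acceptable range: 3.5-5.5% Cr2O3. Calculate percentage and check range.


Cr2O3 = 2.86%
Within range: No


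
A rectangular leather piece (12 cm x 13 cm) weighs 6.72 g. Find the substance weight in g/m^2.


430.8 g/m^2

Area = 12 x 13 = 156 cm^2
SW = 6.72 / 156 x 10000 = 430.8 g/m^2
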